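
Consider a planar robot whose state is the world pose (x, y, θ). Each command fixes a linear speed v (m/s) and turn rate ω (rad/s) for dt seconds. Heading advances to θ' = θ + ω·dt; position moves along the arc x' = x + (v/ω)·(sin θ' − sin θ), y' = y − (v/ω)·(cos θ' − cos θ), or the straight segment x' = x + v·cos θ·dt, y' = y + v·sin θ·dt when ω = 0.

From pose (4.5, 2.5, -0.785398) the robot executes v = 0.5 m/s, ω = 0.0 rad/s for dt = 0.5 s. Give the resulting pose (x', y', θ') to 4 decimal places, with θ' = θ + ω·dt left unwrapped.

θ' = -0.7854 + 0.0·0.5 = -0.7854
ω = 0 → straight: x' = 4.5 + 0.5·cos(-0.7854)·0.5 = 4.6768
y' = 2.5 + 0.5·sin(-0.7854)·0.5 = 2.3232

(4.6768, 2.3232, -0.7854)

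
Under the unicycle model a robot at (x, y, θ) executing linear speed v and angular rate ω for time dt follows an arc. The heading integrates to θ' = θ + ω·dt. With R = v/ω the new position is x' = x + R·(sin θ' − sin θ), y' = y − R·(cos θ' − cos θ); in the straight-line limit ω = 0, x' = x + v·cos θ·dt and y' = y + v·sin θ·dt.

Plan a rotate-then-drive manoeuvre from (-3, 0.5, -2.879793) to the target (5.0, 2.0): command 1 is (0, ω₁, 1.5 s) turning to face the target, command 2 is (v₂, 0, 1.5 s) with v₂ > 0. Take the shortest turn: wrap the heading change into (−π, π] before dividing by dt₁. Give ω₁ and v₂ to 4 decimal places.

ω₁ = 2.0434, v₂ = 5.4263

heading to target = atan2(2−0.5, 5−-3) = 0.1853
Δθ = wrap(0.1853 − -2.8798) = 3.0651; ω₁ = Δθ/dt₁ = 2.0434
distance = √((5−-3)² + (2−0.5)²) = 8.1394; v₂ = distance/dt₂ = 5.4263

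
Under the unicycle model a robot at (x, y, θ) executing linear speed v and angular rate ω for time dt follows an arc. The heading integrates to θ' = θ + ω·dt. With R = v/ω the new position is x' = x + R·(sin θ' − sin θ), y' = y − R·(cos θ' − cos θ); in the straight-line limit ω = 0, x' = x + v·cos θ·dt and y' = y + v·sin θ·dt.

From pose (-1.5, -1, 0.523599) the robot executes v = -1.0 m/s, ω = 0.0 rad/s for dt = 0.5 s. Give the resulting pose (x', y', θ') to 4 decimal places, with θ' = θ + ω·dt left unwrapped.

(-1.9330, -1.2500, 0.5236)

θ' = 0.5236 + 0.0·0.5 = 0.5236
ω = 0 → straight: x' = -1.5 + -1.0·cos(0.5236)·0.5 = -1.9330
y' = -1 + -1.0·sin(0.5236)·0.5 = -1.2500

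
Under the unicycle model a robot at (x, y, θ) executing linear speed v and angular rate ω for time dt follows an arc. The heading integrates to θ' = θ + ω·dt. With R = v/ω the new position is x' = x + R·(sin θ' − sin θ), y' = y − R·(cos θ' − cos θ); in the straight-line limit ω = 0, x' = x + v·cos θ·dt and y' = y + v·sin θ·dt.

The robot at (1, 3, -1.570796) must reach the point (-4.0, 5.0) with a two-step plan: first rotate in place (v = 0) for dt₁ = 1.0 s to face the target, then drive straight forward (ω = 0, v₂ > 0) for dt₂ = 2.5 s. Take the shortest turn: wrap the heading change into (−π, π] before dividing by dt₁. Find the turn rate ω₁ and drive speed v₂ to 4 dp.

heading to target = atan2(5−3, -4−1) = 2.7611
Δθ = wrap(2.7611 − -1.5708) = -1.9513; ω₁ = Δθ/dt₁ = -1.9513
distance = √((-4−1)² + (5−3)²) = 5.3852; v₂ = distance/dt₂ = 2.1541

ω₁ = -1.9513, v₂ = 2.1541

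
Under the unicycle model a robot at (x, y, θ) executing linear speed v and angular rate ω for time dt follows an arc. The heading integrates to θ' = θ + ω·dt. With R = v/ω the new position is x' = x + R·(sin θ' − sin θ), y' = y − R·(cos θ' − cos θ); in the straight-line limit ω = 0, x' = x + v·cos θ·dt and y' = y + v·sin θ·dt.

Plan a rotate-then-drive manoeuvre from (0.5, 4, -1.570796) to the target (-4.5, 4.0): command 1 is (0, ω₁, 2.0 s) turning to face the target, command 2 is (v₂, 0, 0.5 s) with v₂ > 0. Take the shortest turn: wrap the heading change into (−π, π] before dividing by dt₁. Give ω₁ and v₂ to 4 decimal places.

ω₁ = -0.7854, v₂ = 10.0000

heading to target = atan2(4−4, -4.5−0.5) = 3.1416
Δθ = wrap(3.1416 − -1.5708) = -1.5708; ω₁ = Δθ/dt₁ = -0.7854
distance = √((-4.5−0.5)² + (4−4)²) = 5.0000; v₂ = distance/dt₂ = 10.0000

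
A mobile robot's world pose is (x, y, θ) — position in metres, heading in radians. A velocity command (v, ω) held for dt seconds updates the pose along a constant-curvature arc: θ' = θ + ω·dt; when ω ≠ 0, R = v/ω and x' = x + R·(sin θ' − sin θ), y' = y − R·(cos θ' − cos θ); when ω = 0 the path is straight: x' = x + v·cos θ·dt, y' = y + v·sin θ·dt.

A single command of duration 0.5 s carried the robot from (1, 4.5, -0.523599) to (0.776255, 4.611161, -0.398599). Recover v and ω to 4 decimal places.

Δθ = -0.398599 − -0.523599 = 0.125000
ω = Δθ/dt = 0.125000/0.5 = 0.2500
R = Δx/(sin θ' − sin θ) = -2.0000
v = R·ω = -2.0000·0.2500 = -0.5000

v = -0.5000, ω = 0.2500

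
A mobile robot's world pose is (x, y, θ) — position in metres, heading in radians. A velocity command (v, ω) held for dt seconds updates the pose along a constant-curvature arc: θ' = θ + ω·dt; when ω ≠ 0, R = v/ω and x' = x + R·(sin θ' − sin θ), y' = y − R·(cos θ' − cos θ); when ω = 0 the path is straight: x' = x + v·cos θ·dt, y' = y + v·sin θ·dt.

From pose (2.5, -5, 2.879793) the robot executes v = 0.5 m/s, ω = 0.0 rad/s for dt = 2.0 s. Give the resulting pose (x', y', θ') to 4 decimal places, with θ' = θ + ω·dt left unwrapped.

(1.5341, -4.7412, 2.8798)

θ' = 2.8798 + 0.0·2.0 = 2.8798
ω = 0 → straight: x' = 2.5 + 0.5·cos(2.8798)·2.0 = 1.5341
y' = -5 + 0.5·sin(2.8798)·2.0 = -4.7412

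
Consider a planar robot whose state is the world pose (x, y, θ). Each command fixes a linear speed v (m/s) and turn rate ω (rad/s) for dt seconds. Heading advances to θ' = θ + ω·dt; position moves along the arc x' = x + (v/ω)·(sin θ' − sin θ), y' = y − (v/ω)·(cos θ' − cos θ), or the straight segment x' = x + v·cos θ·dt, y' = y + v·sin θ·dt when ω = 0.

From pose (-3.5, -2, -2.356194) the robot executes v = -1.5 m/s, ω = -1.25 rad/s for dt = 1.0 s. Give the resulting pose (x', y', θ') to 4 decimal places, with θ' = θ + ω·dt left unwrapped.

(-2.1138, -1.7757, -3.6062)

θ' = -2.3562 + -1.25·1.0 = -3.6062
R = v/ω = -1.5/-1.25 = 1.2000
x' = -3.5 + 1.2000·(sin -3.6062 − sin -2.3562) = -2.1138
y' = -2 − 1.2000·(cos -3.6062 − cos -2.3562) = -1.7757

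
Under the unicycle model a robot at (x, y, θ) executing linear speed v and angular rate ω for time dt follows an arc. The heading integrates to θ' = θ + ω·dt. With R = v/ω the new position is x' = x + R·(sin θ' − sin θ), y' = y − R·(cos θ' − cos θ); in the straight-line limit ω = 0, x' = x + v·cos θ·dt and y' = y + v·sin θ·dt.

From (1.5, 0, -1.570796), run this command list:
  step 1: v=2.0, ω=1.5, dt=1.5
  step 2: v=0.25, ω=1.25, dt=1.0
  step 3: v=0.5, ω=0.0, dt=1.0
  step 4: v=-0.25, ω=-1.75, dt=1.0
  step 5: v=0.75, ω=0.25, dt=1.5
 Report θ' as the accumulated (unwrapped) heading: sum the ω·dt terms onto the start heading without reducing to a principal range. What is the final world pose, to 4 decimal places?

(4.4929, -0.1331, 0.5542)

step 1: θ'=0.6792 (R=1.3333) → pose (3.6709, -1.0374, 0.6792)
step 2: θ'=1.9292 (R=0.2000) → pose (3.7326, -0.8117, 1.9292)
step 3: θ'=1.9292 (straight) → pose (3.5572, -0.3434, 1.9292)
step 4: θ'=0.1792 (R=0.1429) → pose (3.4488, -0.5341, 0.1792)
step 5: θ'=0.5542 (R=3.0000) → pose (4.4929, -0.1331, 0.5542)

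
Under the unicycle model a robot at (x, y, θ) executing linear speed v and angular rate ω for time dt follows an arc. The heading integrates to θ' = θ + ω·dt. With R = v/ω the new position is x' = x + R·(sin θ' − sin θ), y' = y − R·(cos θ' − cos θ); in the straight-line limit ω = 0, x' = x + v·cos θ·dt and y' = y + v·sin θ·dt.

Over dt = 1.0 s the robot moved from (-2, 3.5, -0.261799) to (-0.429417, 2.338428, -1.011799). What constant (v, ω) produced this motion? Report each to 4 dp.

v = 2.0000, ω = -0.7500

Δθ = -1.011799 − -0.261799 = -0.750000
ω = Δθ/dt = -0.750000/1.0 = -0.7500
R = Δx/(sin θ' − sin θ) = -2.6667
v = R·ω = -2.6667·-0.7500 = 2.0000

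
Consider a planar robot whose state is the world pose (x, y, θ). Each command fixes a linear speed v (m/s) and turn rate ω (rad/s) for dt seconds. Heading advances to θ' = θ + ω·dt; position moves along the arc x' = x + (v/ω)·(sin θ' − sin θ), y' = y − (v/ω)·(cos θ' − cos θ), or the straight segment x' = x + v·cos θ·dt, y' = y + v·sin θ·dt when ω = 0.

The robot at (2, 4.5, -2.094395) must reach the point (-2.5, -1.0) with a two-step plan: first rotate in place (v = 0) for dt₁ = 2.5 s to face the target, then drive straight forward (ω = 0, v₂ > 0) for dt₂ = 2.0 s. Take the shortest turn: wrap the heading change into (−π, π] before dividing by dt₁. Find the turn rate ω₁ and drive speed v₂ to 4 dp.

heading to target = atan2(-1−4.5, -2.5−2) = -2.2565
Δθ = wrap(-2.2565 − -2.0944) = -0.1621; ω₁ = Δθ/dt₁ = -0.0649
distance = √((-2.5−2)² + (-1−4.5)²) = 7.1063; v₂ = distance/dt₂ = 3.5532

ω₁ = -0.0649, v₂ = 3.5532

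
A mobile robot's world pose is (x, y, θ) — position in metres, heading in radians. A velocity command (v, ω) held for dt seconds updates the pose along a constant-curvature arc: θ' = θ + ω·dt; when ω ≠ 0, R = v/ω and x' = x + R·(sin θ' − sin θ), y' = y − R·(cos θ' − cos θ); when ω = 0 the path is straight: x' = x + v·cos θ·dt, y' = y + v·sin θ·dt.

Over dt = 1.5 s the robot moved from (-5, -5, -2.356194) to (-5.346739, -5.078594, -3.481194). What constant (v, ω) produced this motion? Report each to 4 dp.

v = 0.2500, ω = -0.7500

Δθ = -3.481194 − -2.356194 = -1.125000
ω = Δθ/dt = -1.125000/1.5 = -0.7500
R = Δx/(sin θ' − sin θ) = -0.3333
v = R·ω = -0.3333·-0.7500 = 0.2500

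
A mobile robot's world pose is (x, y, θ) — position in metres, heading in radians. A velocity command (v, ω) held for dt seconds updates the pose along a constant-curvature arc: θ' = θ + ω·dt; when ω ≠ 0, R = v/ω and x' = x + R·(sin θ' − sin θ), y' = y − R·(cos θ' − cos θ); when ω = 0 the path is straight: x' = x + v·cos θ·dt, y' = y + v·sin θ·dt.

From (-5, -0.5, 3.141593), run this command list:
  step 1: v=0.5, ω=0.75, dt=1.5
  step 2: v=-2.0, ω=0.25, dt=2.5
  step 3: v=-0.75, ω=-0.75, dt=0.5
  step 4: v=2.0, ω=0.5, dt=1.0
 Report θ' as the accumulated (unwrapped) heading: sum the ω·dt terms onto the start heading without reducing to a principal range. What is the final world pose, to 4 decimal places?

(-4.8374, 2.3926, 5.0166)

step 1: θ'=4.2666 (R=0.6667) → pose (-5.6015, -0.8792, 4.2666)
step 2: θ'=4.8916 (R=-8.0000) → pose (-4.9478, 3.9962, 4.8916)
step 3: θ'=4.5166 (R=1.0000) → pose (-4.9447, 4.3690, 4.5166)
step 4: θ'=5.0166 (R=4.0000) → pose (-4.8374, 2.3926, 5.0166)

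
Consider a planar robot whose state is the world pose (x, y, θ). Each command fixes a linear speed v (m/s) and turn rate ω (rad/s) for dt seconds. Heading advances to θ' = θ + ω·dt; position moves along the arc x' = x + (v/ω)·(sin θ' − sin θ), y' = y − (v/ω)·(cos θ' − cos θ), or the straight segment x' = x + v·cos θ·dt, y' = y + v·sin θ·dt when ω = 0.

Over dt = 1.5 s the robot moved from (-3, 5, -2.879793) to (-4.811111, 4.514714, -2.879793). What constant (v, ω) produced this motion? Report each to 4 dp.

Δθ = -2.879793 − -2.879793 = 0.000000
ω = Δθ/dt = 0.000000/1.5 = 0.0000
ω = 0 → v = (Δx·cos θ + Δy·sin θ)/dt = 1.2500

v = 1.2500, ω = 0.0000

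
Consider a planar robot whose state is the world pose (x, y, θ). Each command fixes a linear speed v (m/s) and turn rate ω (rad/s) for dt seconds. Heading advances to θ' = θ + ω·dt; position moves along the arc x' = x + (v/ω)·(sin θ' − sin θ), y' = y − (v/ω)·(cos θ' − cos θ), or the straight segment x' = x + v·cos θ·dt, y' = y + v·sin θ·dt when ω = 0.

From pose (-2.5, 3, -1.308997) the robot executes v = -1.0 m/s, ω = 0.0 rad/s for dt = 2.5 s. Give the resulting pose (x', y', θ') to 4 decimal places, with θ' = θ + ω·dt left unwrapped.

θ' = -1.3090 + 0.0·2.5 = -1.3090
ω = 0 → straight: x' = -2.5 + -1.0·cos(-1.3090)·2.5 = -3.1470
y' = 3 + -1.0·sin(-1.3090)·2.5 = 5.4148

(-3.1470, 5.4148, -1.3090)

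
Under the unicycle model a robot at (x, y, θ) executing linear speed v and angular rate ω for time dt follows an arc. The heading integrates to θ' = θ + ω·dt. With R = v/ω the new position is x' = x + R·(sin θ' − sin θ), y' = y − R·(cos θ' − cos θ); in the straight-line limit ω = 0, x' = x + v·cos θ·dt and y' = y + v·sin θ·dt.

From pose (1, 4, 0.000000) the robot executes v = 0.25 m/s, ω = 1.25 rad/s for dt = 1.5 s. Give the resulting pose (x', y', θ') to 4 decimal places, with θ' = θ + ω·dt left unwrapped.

θ' = 0.0000 + 1.25·1.5 = 1.8750
R = v/ω = 0.25/1.25 = 0.2000
x' = 1 + 0.2000·(sin 1.8750 − sin 0.0000) = 1.1908
y' = 4 − 0.2000·(cos 1.8750 − cos 0.0000) = 4.2599

(1.1908, 4.2599, 1.8750)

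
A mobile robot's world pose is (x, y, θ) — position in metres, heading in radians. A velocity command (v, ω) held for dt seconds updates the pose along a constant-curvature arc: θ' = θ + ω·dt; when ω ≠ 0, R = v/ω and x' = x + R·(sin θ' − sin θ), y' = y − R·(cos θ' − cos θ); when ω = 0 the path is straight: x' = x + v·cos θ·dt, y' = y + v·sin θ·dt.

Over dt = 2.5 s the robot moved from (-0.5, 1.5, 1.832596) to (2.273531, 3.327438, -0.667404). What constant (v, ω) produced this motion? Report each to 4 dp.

Δθ = -0.667404 − 1.832596 = -2.500000
ω = Δθ/dt = -2.500000/2.5 = -1.0000
R = Δx/(sin θ' − sin θ) = -1.7500
v = R·ω = -1.7500·-1.0000 = 1.7500

v = 1.7500, ω = -1.0000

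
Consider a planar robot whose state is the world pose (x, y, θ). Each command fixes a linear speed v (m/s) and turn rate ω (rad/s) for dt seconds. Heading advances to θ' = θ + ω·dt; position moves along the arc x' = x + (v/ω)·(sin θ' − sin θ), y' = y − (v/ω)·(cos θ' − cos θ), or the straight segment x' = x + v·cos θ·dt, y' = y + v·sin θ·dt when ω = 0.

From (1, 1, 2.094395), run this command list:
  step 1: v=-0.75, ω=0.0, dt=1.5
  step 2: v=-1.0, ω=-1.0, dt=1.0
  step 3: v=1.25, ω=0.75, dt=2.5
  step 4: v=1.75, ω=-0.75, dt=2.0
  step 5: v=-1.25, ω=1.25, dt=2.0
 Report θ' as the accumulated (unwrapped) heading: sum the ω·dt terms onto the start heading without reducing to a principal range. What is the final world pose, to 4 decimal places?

(0.1994, 3.2308, 3.9694)

step 1: θ'=2.0944 (straight) → pose (1.5625, 0.0257, 2.0944)
step 2: θ'=1.0944 (R=1.0000) → pose (1.5851, -0.9329, 1.0944)
step 3: θ'=2.9694 (R=1.6667) → pose (0.3896, 1.4735, 2.9694)
step 4: θ'=1.4694 (R=-2.3333) → pose (-1.5319, 4.0085, 1.4694)
step 5: θ'=3.9694 (R=-1.0000) → pose (0.1994, 3.2308, 3.9694)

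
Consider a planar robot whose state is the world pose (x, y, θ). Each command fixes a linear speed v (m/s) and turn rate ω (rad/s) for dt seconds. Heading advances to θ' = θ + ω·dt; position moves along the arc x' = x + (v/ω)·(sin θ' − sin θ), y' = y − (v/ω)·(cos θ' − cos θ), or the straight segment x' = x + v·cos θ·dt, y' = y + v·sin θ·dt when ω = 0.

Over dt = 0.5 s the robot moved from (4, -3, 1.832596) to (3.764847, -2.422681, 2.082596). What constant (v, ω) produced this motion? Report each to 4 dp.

v = 1.2500, ω = 0.5000

Δθ = 2.082596 − 1.832596 = 0.250000
ω = Δθ/dt = 0.250000/0.5 = 0.5000
R = −Δy/(cos θ' − cos θ) = 2.5000
v = R·ω = 2.5000·0.5000 = 1.2500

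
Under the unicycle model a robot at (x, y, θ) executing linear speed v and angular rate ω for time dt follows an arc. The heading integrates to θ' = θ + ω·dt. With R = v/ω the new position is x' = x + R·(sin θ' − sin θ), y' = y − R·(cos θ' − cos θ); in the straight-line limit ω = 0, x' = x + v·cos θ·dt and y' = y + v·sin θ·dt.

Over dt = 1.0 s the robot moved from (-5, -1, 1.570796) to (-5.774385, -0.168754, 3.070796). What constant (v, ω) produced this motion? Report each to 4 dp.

Δθ = 3.070796 − 1.570796 = 1.500000
ω = Δθ/dt = 1.500000/1.0 = 1.5000
R = −Δy/(cos θ' − cos θ) = 0.8333
v = R·ω = 0.8333·1.5000 = 1.2500

v = 1.2500, ω = 1.5000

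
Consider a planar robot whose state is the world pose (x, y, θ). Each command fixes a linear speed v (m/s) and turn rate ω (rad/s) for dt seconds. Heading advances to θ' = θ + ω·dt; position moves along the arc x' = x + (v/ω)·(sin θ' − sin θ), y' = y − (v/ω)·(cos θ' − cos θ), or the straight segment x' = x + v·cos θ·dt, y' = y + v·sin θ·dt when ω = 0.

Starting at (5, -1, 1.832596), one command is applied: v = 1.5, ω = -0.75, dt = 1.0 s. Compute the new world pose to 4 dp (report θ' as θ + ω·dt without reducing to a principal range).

(5.1655, 0.4557, 1.0826)

θ' = 1.8326 + -0.75·1.0 = 1.0826
R = v/ω = 1.5/-0.75 = -2.0000
x' = 5 + -2.0000·(sin 1.0826 − sin 1.8326) = 5.1655
y' = -1 − -2.0000·(cos 1.0826 − cos 1.8326) = 0.4557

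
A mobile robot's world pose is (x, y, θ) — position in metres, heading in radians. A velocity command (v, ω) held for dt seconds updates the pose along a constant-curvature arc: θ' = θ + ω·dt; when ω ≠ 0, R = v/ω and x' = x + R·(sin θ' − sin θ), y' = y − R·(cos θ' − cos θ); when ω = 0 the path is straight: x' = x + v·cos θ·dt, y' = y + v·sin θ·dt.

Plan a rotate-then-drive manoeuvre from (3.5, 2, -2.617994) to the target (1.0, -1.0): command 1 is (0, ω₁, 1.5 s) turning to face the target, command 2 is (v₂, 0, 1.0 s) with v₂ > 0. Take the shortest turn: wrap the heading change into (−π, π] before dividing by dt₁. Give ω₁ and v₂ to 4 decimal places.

ω₁ = 0.2350, v₂ = 3.9051

heading to target = atan2(-1−2, 1−3.5) = -2.2655
Δθ = wrap(-2.2655 − -2.6180) = 0.3525; ω₁ = Δθ/dt₁ = 0.2350
distance = √((1−3.5)² + (-1−2)²) = 3.9051; v₂ = distance/dt₂ = 3.9051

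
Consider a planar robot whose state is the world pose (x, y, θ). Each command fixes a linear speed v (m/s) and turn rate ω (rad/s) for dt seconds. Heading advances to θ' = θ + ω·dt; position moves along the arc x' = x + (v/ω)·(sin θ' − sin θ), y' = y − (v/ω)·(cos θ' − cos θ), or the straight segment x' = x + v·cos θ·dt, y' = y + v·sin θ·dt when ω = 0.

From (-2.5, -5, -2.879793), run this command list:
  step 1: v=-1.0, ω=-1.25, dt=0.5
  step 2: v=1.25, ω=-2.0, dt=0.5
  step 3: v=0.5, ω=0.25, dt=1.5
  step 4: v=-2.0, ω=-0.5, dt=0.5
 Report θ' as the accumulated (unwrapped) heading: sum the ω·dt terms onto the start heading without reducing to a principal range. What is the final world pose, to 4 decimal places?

(-2.2446, -4.7761, -4.3798)

step 1: θ'=-3.5048 (R=0.8000) → pose (-2.0087, -5.0249, -3.5048)
step 2: θ'=-4.5048 (R=-0.6250) → pose (-2.3983, -4.5695, -4.5048)
step 3: θ'=-4.1298 (R=2.0000) → pose (-2.6853, -3.8813, -4.1298)
step 4: θ'=-4.3798 (R=4.0000) → pose (-2.2446, -4.7761, -4.3798)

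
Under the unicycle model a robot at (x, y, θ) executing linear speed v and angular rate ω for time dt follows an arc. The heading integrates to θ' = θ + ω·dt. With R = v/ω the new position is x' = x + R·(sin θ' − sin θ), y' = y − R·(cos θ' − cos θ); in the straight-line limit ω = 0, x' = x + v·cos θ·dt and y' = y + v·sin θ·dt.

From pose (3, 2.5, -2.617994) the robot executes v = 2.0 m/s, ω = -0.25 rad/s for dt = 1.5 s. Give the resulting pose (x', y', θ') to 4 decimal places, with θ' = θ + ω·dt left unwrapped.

(0.1844, 1.5164, -2.9930)

θ' = -2.6180 + -0.25·1.5 = -2.9930
R = v/ω = 2.0/-0.25 = -8.0000
x' = 3 + -8.0000·(sin -2.9930 − sin -2.6180) = 0.1844
y' = 2.5 − -8.0000·(cos -2.9930 − cos -2.6180) = 1.5164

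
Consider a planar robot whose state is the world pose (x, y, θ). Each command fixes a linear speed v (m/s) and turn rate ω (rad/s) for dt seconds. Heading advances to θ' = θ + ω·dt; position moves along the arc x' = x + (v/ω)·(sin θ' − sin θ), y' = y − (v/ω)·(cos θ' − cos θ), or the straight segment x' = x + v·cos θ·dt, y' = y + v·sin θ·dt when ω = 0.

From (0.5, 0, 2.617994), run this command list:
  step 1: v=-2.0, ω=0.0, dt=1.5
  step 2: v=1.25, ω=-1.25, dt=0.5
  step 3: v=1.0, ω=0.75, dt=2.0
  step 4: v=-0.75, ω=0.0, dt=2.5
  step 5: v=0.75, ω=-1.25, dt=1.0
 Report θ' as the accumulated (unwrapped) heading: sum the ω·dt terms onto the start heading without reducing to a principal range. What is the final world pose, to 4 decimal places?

step 1: θ'=2.6180 (straight) → pose (3.0981, -1.5000, 2.6180)
step 2: θ'=1.9930 (R=-1.0000) → pose (2.6859, -1.0437, 1.9930)
step 3: θ'=3.4930 (R=1.3333) → pose (1.0107, -0.3382, 3.4930)
step 4: θ'=3.4930 (straight) → pose (2.7711, 0.3072, 3.4930)
step 5: θ'=2.2430 (R=-0.6000) → pose (2.0951, 0.4969, 2.2430)

(2.0951, 0.4969, 2.2430)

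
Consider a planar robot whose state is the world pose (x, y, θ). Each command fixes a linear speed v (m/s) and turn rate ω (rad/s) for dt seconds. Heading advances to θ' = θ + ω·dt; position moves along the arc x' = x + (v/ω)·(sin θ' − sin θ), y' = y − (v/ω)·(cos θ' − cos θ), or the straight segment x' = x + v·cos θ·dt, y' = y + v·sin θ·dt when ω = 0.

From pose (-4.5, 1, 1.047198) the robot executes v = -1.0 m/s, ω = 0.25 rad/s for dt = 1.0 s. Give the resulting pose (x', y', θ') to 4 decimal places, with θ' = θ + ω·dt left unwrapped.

θ' = 1.0472 + 0.25·1.0 = 1.2972
R = v/ω = -1.0/0.25 = -4.0000
x' = -4.5 + -4.0000·(sin 1.2972 − sin 1.0472) = -4.8871
y' = 1 − -4.0000·(cos 1.2972 − cos 1.0472) = 0.0808

(-4.8871, 0.0808, 1.2972)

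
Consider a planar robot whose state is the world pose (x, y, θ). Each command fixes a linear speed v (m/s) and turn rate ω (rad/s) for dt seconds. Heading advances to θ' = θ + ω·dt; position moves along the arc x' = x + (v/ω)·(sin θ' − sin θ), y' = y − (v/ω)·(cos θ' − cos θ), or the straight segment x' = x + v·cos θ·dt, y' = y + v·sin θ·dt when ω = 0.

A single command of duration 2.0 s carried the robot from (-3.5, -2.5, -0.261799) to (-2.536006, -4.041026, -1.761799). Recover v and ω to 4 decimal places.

Δθ = -1.761799 − -0.261799 = -1.500000
ω = Δθ/dt = -1.500000/2.0 = -0.7500
R = −Δy/(cos θ' − cos θ) = -1.3333
v = R·ω = -1.3333·-0.7500 = 1.0000

v = 1.0000, ω = -0.7500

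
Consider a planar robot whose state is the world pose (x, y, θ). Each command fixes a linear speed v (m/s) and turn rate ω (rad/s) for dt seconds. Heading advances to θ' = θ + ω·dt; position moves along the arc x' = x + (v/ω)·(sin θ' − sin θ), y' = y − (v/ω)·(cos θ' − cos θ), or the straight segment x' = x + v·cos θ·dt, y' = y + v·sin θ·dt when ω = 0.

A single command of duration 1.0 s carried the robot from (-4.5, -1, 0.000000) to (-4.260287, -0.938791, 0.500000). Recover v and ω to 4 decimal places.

v = 0.2500, ω = 0.5000

Δθ = 0.500000 − 0.000000 = 0.500000
ω = Δθ/dt = 0.500000/1.0 = 0.5000
R = Δx/(sin θ' − sin θ) = 0.5000
v = R·ω = 0.5000·0.5000 = 0.2500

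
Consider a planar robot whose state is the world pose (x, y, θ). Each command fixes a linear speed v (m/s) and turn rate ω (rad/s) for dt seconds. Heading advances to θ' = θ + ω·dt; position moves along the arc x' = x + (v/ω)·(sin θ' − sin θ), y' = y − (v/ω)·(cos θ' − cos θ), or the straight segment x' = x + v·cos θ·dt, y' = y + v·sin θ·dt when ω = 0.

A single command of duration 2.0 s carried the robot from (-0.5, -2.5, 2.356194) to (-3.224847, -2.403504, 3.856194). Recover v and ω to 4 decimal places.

Δθ = 3.856194 − 2.356194 = 1.500000
ω = Δθ/dt = 1.500000/2.0 = 0.7500
R = Δx/(sin θ' − sin θ) = 2.0000
v = R·ω = 2.0000·0.7500 = 1.5000

v = 1.5000, ω = 0.7500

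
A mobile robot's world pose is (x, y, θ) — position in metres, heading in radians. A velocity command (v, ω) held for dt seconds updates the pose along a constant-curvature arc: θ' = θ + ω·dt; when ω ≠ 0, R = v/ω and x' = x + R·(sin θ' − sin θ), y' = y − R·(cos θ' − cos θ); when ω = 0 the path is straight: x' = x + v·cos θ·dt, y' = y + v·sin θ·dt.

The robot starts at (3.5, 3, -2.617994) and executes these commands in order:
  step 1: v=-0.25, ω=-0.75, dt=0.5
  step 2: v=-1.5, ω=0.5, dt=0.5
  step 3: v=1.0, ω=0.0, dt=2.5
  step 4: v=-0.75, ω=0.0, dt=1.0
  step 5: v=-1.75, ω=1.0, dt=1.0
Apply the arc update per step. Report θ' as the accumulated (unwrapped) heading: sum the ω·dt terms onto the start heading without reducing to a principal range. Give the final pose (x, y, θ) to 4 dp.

step 1: θ'=-2.9930 (R=0.3333) → pose (3.6173, 3.0410, -2.9930)
step 2: θ'=-2.7430 (R=-3.0000) → pose (4.3375, 3.2431, -2.7430)
step 3: θ'=-2.7430 (straight) → pose (2.0335, 2.2728, -2.7430)
step 4: θ'=-2.7430 (straight) → pose (2.7247, 2.5639, -2.7430)
step 5: θ'=-1.7430 (R=-1.7500) → pose (3.7696, 3.8768, -1.7430)

(3.7696, 3.8768, -1.7430)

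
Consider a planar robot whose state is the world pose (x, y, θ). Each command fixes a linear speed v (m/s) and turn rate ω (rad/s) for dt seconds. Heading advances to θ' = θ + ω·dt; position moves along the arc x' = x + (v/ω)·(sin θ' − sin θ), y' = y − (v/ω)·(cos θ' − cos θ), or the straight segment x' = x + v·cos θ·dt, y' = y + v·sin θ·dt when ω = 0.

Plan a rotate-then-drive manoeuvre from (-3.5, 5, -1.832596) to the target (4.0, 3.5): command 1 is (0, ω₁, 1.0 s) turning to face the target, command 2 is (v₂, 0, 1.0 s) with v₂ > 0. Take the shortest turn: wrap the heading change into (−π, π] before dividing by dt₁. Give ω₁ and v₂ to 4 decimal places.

ω₁ = 1.6352, v₂ = 7.6485

heading to target = atan2(3.5−5, 4−-3.5) = -0.1974
Δθ = wrap(-0.1974 − -1.8326) = 1.6352; ω₁ = Δθ/dt₁ = 1.6352
distance = √((4−-3.5)² + (3.5−5)²) = 7.6485; v₂ = distance/dt₂ = 7.6485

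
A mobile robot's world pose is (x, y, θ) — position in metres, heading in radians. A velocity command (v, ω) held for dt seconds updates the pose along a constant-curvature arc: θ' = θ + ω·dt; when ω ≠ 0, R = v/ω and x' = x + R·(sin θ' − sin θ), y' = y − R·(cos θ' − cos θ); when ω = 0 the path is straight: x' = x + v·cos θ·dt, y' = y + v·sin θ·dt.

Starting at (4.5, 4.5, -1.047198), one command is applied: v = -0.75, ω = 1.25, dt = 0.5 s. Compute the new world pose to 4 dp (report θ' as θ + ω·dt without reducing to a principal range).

(4.2262, 4.7473, -0.4222)

θ' = -1.0472 + 1.25·0.5 = -0.4222
R = v/ω = -0.75/1.25 = -0.6000
x' = 4.5 + -0.6000·(sin -0.4222 − sin -1.0472) = 4.2262
y' = 4.5 − -0.6000·(cos -0.4222 − cos -1.0472) = 4.7473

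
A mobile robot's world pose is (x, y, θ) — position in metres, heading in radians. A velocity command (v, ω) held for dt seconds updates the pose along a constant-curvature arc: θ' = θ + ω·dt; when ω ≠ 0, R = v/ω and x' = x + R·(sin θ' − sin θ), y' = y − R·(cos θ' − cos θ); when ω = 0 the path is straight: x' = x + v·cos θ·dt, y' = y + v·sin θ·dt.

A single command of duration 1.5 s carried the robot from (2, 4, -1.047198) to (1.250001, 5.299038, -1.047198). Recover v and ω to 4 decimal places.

Δθ = -1.047198 − -1.047198 = 0.000000
ω = Δθ/dt = 0.000000/1.5 = 0.0000
ω = 0 → v = (Δx·cos θ + Δy·sin θ)/dt = -1.0000

v = -1.0000, ω = 0.0000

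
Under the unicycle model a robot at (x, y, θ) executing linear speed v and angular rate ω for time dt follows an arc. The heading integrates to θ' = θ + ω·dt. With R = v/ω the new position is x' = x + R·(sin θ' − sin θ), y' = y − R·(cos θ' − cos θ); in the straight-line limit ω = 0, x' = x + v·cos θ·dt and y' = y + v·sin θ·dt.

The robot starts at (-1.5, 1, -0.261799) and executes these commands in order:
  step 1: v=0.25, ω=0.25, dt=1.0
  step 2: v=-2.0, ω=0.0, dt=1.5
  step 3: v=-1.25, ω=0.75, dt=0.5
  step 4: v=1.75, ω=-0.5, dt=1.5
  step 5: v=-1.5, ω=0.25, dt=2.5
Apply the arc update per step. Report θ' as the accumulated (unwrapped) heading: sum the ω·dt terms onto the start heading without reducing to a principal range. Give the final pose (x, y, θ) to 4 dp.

step 1: θ'=-0.0118 (R=1.0000) → pose (-1.2530, 0.9660, -0.0118)
step 2: θ'=-0.0118 (straight) → pose (-4.2528, 1.0014, -0.0118)
step 3: θ'=0.3632 (R=-1.6667) → pose (-4.8645, 0.8928, 0.3632)
step 4: θ'=-0.3868 (R=-3.5000) → pose (-2.3008, 0.8625, -0.3868)
step 5: θ'=0.2382 (R=-6.0000) → pose (-5.9799, 1.1364, 0.2382)

(-5.9799, 1.1364, 0.2382)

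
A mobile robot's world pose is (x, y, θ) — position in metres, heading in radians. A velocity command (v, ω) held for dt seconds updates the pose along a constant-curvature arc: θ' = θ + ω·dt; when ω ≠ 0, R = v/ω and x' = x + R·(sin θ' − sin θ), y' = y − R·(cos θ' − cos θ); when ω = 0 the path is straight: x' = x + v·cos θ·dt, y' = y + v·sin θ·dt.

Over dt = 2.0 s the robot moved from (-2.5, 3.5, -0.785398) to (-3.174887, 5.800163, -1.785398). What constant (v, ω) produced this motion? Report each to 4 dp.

Δθ = -1.785398 − -0.785398 = -1.000000
ω = Δθ/dt = -1.000000/2.0 = -0.5000
R = −Δy/(cos θ' − cos θ) = 2.5000
v = R·ω = 2.5000·-0.5000 = -1.2500

v = -1.2500, ω = -0.5000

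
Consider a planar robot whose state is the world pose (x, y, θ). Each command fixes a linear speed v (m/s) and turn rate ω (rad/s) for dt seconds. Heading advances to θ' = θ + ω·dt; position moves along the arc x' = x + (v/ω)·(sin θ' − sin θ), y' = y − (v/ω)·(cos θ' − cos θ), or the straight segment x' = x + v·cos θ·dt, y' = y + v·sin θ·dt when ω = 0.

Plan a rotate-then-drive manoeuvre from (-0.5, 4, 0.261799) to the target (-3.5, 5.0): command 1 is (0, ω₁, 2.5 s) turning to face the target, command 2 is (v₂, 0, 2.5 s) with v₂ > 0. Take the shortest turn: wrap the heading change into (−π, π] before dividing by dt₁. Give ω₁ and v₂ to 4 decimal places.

heading to target = atan2(5−4, -3.5−-0.5) = 2.8198
Δθ = wrap(2.8198 − 0.2618) = 2.5580; ω₁ = Δθ/dt₁ = 1.0232
distance = √((-3.5−-0.5)² + (5−4)²) = 3.1623; v₂ = distance/dt₂ = 1.2649

ω₁ = 1.0232, v₂ = 1.2649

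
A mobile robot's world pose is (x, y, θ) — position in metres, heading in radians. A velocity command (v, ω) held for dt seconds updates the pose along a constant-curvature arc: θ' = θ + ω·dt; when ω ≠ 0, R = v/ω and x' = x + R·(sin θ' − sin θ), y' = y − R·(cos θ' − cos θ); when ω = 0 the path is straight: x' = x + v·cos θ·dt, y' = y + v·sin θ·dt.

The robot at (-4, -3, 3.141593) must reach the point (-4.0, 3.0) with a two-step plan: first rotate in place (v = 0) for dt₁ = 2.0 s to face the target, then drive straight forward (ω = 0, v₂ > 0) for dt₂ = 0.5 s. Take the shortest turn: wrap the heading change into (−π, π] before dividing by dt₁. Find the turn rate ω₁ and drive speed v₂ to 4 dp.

ω₁ = -0.7854, v₂ = 12.0000

heading to target = atan2(3−-3, -4−-4) = 1.5708
Δθ = wrap(1.5708 − 3.1416) = -1.5708; ω₁ = Δθ/dt₁ = -0.7854
distance = √((-4−-4)² + (3−-3)²) = 6.0000; v₂ = distance/dt₂ = 12.0000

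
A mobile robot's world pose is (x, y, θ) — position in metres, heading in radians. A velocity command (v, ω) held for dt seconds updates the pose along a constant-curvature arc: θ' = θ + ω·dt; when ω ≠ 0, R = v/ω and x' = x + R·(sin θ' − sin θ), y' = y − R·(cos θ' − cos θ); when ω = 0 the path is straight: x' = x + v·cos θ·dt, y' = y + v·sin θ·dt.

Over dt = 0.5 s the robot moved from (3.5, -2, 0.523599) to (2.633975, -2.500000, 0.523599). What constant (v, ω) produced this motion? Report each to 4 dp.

v = -2.0000, ω = 0.0000

Δθ = 0.523599 − 0.523599 = 0.000000
ω = Δθ/dt = 0.000000/0.5 = 0.0000
ω = 0 → v = (Δx·cos θ + Δy·sin θ)/dt = -2.0000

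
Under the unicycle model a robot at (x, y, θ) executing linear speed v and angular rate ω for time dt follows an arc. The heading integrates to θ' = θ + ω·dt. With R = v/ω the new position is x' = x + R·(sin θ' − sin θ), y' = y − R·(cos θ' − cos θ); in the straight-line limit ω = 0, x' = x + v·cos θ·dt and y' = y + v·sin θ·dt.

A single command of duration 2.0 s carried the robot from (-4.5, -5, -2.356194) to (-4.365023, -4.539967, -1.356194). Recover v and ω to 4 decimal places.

Δθ = -1.356194 − -2.356194 = 1.000000
ω = Δθ/dt = 1.000000/2.0 = 0.5000
R = −Δy/(cos θ' − cos θ) = -0.5000
v = R·ω = -0.5000·0.5000 = -0.2500

v = -0.2500, ω = 0.5000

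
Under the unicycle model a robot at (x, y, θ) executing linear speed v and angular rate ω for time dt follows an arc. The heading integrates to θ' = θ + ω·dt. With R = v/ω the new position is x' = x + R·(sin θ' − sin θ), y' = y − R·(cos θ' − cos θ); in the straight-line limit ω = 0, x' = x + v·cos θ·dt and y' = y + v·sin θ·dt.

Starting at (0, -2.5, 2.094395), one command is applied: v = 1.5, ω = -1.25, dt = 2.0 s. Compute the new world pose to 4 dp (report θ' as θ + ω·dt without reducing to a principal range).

(1.5127, -0.7974, -0.4056)

θ' = 2.0944 + -1.25·2.0 = -0.4056
R = v/ω = 1.5/-1.25 = -1.2000
x' = 0 + -1.2000·(sin -0.4056 − sin 2.0944) = 1.5127
y' = -2.5 − -1.2000·(cos -0.4056 − cos 2.0944) = -0.7974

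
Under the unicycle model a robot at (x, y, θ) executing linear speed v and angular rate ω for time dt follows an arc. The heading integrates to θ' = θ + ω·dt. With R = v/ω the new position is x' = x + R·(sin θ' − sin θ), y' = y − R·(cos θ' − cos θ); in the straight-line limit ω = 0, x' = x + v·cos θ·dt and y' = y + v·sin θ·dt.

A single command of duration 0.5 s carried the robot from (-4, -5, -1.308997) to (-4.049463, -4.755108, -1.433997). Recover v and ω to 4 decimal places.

v = -0.5000, ω = -0.2500

Δθ = -1.433997 − -1.308997 = -0.125000
ω = Δθ/dt = -0.125000/0.5 = -0.2500
R = −Δy/(cos θ' − cos θ) = 2.0000
v = R·ω = 2.0000·-0.2500 = -0.5000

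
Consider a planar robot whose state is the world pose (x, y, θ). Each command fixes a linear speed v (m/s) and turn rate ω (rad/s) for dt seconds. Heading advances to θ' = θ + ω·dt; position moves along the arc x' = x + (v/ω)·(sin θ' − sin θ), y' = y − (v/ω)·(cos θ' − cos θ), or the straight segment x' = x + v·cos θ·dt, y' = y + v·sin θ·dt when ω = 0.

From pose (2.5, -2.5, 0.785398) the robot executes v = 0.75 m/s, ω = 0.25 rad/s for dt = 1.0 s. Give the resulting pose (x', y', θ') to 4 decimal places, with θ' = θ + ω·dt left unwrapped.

θ' = 0.7854 + 0.25·1.0 = 1.0354
R = v/ω = 0.75/0.25 = 3.0000
x' = 2.5 + 3.0000·(sin 1.0354 − sin 0.7854) = 2.9589
y' = -2.5 − 3.0000·(cos 1.0354 − cos 0.7854) = -1.9092

(2.9589, -1.9092, 1.0354)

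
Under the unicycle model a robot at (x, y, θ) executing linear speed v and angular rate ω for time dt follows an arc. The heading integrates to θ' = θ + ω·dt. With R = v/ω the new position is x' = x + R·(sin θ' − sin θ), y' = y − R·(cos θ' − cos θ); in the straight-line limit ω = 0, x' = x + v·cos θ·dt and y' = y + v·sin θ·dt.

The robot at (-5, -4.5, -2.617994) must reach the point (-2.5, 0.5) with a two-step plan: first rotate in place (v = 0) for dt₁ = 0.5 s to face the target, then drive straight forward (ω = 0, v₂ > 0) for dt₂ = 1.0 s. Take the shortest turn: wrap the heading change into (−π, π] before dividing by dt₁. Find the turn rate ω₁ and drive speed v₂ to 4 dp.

ω₁ = -5.1161, v₂ = 5.5902

heading to target = atan2(0.5−-4.5, -2.5−-5) = 1.1071
Δθ = wrap(1.1071 − -2.6180) = -2.5580; ω₁ = Δθ/dt₁ = -5.1161
distance = √((-2.5−-5)² + (0.5−-4.5)²) = 5.5902; v₂ = distance/dt₂ = 5.5902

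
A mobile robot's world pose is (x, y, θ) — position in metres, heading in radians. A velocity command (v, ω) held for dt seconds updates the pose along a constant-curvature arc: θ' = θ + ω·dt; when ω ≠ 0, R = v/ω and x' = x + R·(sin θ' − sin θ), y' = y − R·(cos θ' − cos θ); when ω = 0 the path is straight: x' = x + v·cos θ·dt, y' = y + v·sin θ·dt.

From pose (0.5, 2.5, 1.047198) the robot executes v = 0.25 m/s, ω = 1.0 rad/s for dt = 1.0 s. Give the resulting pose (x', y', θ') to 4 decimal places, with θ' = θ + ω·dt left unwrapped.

θ' = 1.0472 + 1.0·1.0 = 2.0472
R = v/ω = 0.25/1.0 = 0.2500
x' = 0.5 + 0.2500·(sin 2.0472 − sin 1.0472) = 0.5057
y' = 2.5 − 0.2500·(cos 2.0472 − cos 1.0472) = 2.7396

(0.5057, 2.7396, 2.0472)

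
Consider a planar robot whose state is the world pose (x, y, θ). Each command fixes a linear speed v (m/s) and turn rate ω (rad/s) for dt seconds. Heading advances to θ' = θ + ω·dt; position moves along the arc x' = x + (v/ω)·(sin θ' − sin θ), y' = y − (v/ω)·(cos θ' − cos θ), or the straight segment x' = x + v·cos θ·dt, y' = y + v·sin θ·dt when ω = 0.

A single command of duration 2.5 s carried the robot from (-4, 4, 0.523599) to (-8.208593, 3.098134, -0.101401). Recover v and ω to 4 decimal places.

Δθ = -0.101401 − 0.523599 = -0.625000
ω = Δθ/dt = -0.625000/2.5 = -0.2500
R = Δx/(sin θ' − sin θ) = 7.0000
v = R·ω = 7.0000·-0.2500 = -1.7500

v = -1.7500, ω = -0.2500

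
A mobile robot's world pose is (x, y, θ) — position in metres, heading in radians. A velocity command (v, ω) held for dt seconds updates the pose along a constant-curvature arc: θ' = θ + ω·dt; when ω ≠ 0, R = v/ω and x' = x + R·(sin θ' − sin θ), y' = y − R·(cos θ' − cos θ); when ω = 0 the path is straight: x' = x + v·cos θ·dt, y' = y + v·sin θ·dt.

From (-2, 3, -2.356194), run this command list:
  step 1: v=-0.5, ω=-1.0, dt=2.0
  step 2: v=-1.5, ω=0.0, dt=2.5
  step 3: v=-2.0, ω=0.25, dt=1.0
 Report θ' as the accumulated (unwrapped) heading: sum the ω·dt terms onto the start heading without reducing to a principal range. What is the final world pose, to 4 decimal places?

step 1: θ'=-4.3562 (R=0.5000) → pose (-1.1778, 2.8208, -4.3562)
step 2: θ'=-4.3562 (straight) → pose (0.1298, -0.6938, -4.3562)
step 3: θ'=-4.1062 (R=-8.0000) → pose (1.0531, -2.4621, -4.1062)

(1.0531, -2.4621, -4.1062)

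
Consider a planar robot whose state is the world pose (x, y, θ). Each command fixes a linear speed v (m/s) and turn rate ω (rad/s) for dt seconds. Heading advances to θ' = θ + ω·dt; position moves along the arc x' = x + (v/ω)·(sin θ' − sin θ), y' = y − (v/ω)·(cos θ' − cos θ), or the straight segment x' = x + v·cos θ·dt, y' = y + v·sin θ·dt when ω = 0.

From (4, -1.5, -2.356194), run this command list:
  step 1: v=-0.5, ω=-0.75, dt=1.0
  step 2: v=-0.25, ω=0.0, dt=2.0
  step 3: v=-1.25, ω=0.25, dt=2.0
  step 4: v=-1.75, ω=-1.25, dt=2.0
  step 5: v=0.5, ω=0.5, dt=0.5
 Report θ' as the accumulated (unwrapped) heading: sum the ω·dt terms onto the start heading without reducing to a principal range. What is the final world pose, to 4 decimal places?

(9.3948, -2.0918, -4.8562)

step 1: θ'=-3.1062 (R=0.6667) → pose (4.4478, -1.3052, -3.1062)
step 2: θ'=-3.1062 (straight) → pose (4.9475, -1.2875, -3.1062)
step 3: θ'=-2.6062 (R=-5.0000) → pose (7.3215, -0.5909, -2.6062)
step 4: θ'=-5.1062 (R=1.4000) → pose (9.3286, -2.3322, -5.1062)
step 5: θ'=-4.8562 (R=1.0000) → pose (9.3948, -2.0918, -4.8562)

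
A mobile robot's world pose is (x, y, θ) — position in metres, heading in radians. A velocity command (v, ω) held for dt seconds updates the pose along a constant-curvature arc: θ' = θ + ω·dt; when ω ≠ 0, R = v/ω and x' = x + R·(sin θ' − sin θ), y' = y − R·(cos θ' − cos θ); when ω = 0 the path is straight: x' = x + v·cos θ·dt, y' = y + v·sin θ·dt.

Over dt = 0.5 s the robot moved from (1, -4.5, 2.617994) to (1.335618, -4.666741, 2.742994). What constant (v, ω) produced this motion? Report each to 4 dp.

Δθ = 2.742994 − 2.617994 = 0.125000
ω = Δθ/dt = 0.125000/0.5 = 0.2500
R = Δx/(sin θ' − sin θ) = -3.0000
v = R·ω = -3.0000·0.2500 = -0.7500

v = -0.7500, ω = 0.2500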